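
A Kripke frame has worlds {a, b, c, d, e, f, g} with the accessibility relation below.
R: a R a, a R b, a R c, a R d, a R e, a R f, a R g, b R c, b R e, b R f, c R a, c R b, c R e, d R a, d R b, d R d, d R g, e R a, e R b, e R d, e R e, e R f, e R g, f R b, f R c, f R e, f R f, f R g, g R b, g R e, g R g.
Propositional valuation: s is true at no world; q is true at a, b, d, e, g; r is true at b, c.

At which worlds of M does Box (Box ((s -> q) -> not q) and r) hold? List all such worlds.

Let φ = Box (Box ((s -> q) -> not q) and r). Evaluate φ at each world:
  a (successors {a, b, c, d, e, f, g}): φ is false.
  b (successors {c, e, f}): φ is false.
  c (successors {a, b, e}): φ is false.
  d (successors {a, b, d, g}): φ is false.
  e (successors {a, b, d, e, f, g}): φ is false.
  f (successors {b, c, e, f, g}): φ is false.
  g (successors {b, e, g}): φ is false.
For instance, at f:
  At f: Box (Box ((s -> q) -> not q) and r) requires Box ((s -> q) -> not q) and r at every successor {b, c, e, f, g}.
    Box ((s -> q) -> not q) and r fails at b, so Box (Box ((s -> q) -> not q) and r) is false at f.
      At b: Box ((s -> q) -> not q) is false, r is true, so Box ((s -> q) -> not q) and r is false.
Satisfying worlds: none.

none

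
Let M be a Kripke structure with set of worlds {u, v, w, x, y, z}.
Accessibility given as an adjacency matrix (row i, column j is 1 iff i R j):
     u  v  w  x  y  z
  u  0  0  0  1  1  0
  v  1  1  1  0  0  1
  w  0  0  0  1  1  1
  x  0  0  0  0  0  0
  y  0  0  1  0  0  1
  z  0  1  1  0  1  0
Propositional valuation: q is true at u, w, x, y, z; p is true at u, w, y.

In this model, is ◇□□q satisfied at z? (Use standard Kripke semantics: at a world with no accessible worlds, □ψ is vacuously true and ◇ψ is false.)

At z: ◇□□q requires □□q at some successor in {v, w, y}.
  At v: □□q is false.
  At w: □□q is false.
  At y: □□q is false.
So ◇□□q is false at z.

No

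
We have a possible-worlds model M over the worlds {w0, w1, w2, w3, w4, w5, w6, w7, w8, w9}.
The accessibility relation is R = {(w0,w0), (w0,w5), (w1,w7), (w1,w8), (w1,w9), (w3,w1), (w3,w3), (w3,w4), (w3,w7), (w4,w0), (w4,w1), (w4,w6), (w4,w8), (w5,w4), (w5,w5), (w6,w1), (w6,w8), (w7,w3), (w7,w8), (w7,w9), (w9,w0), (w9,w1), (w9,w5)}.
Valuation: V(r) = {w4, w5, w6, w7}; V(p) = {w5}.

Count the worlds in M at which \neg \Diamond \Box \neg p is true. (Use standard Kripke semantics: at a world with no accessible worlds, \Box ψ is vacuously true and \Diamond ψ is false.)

3

Let φ = \neg \Diamond \Box \neg p. Evaluate φ at each world:
  w0 (successors {w0, w5}): φ is true.
  w1 (successors {w7, w8, w9}): φ is false.
  w2 (successors ∅): φ is true.
  w3 (successors {w1, w3, w4, w7}): φ is false.
  w4 (successors {w0, w1, w6, w8}): φ is false.
  w5 (successors {w4, w5}): φ is false.
  w6 (successors {w1, w8}): φ is false.
  w7 (successors {w3, w8, w9}): φ is false.
  w8 (successors ∅): φ is true.
  w9 (successors {w0, w1, w5}): φ is false.
For instance, at w0:
  At w0: \Diamond \Box \neg p is false, so \neg \Diamond \Box \neg p is true.
    At w0: \Diamond \Box \neg p requires \Box \neg p at some successor in {w0, w5}.
      At w0: \Box \neg p is false.
      At w5: \Box \neg p is false.
    So \Diamond \Box \neg p is false at w0.
Satisfying worlds: {w0, w2, w8}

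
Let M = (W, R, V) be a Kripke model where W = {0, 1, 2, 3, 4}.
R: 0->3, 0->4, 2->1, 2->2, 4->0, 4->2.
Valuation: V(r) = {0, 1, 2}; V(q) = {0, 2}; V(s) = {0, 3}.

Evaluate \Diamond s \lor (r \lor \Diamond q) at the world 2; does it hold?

Yes

Recall that \Diamond ψ holds at a world iff ψ holds at some accessible world.
At 2: \Diamond s is false, r \lor \Diamond q is true, so \Diamond s \lor (r \lor \Diamond q) is true.
  At 2: \Diamond s requires s at some successor in {1, 2}.
    At 1: s is false.
    At 2: s is false.
  So \Diamond s is false at 2.
  At 2: r is true, \Diamond q is true, so r \lor \Diamond q is true.
    At 2: \Diamond q requires q at some successor in {1, 2}.
      q holds at 2, so \Diamond q is true at 2.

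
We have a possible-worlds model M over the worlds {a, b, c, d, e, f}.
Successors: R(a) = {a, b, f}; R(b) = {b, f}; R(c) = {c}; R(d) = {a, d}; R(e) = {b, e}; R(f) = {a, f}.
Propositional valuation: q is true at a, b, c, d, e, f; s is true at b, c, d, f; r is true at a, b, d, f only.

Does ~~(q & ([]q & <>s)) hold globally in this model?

Recall that []ψ holds at a world iff ψ holds at every accessible world, and <>ψ holds iff ψ holds at some accessible world.
Let φ = ~~(q & ([]q & <>s)). Evaluate φ at each world:
  a (successors {a, b, f}): φ is true.
  b (successors {b, f}): φ is true.
  c (successors {c}): φ is true.
  d (successors {a, d}): φ is true.
  e (successors {b, e}): φ is true.
  f (successors {a, f}): φ is true.
For instance, at f:
  At f: ~(q & ([]q & <>s)) is false, so ~~(q & ([]q & <>s)) is true.
    At f: q & ([]q & <>s) is true, so ~(q & ([]q & <>s)) is false.
      At f: q is true, []q & <>s is true, so q & ([]q & <>s) is true.

Yes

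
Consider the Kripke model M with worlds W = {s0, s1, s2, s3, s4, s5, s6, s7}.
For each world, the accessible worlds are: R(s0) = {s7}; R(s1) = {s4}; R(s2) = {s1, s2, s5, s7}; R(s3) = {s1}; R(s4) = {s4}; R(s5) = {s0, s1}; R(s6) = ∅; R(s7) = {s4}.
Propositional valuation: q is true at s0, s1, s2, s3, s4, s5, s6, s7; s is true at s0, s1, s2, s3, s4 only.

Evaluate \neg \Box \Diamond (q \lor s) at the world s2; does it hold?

No

Recall that \Box ψ holds at a world iff ψ holds at every accessible world, and \Diamond ψ holds iff ψ holds at some accessible world.
At s2: \Box \Diamond (q \lor s) is true, so \neg \Box \Diamond (q \lor s) is false.
  At s2: \Box \Diamond (q \lor s) requires \Diamond (q \lor s) at every successor {s1, s2, s5, s7}.
    At s1: \Diamond (q \lor s) is true.
    At s2: \Diamond (q \lor s) is true.
    At s5: \Diamond (q \lor s) is true.
    At s7: \Diamond (q \lor s) is true.
  So \Box \Diamond (q \lor s) is true at s2.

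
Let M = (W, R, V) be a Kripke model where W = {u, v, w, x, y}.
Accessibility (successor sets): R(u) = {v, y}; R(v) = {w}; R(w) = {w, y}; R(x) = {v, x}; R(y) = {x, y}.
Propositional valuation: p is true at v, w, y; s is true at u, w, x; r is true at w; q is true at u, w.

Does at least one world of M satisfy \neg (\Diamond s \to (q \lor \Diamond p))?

Let φ = \neg (\Diamond s \to (q \lor \Diamond p)). Evaluate φ at each world:
  u (successors {v, y}): φ is false.
  v (successors {w}): φ is false.
  w (successors {w, y}): φ is false.
  x (successors {v, x}): φ is false.
  y (successors {x, y}): φ is false.
For instance, at x:
  At x: \Diamond s \to (q \lor \Diamond p) is true, so \neg (\Diamond s \to (q \lor \Diamond p)) is false.
    At x: \Diamond s is true, q \lor \Diamond p is true, so \Diamond s \to (q \lor \Diamond p) is true.
      At x: \Diamond s requires s at some successor in {v, x}.
        s holds at x, so \Diamond s is true at x.
      At x: q is false, \Diamond p is true, so q \lor \Diamond p is true.

No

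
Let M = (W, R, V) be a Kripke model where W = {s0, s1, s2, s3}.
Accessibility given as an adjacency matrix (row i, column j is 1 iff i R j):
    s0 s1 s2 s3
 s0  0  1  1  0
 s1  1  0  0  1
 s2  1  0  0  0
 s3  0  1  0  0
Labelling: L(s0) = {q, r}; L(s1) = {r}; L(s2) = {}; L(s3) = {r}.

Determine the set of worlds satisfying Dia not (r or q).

Let φ = Dia not (r or q). Evaluate φ at each world:
  s0 (successors {s1, s2}): φ is true.
  s1 (successors {s0, s3}): φ is false.
  s2 (successors {s0}): φ is false.
  s3 (successors {s1}): φ is false.
For instance, at s0:
  At s0: Dia not (r or q) requires not (r or q) at some successor in {s1, s2}.
    not (r or q) holds at s2, so Dia not (r or q) is true at s0.
Satisfying worlds: {s0}

s0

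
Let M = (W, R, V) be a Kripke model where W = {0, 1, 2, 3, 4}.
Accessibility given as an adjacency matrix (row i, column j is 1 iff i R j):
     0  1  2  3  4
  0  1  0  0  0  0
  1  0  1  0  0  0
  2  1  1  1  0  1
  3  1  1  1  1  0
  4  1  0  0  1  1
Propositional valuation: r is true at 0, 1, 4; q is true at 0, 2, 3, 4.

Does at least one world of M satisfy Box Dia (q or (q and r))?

Yes

Let φ = Box Dia (q or (q and r)). Evaluate φ at each world:
  0 (successors {0}): φ is true.
  1 (successors {1}): φ is false.
  2 (successors {0, 1, 2, 4}): φ is false.
  3 (successors {0, 1, 2, 3}): φ is false.
  4 (successors {0, 3, 4}): φ is true.
Detail at 0 (witness):
  At 0: Box Dia (q or (q and r)) requires Dia (q or (q and r)) at every successor {0}.
      At 0: Dia (q or (q and r)) requires q or (q and r) at some successor in {0}.
        q or (q and r) holds at 0, so Dia (q or (q and r)) is true at 0.
  So Box Dia (q or (q and r)) is true at 0.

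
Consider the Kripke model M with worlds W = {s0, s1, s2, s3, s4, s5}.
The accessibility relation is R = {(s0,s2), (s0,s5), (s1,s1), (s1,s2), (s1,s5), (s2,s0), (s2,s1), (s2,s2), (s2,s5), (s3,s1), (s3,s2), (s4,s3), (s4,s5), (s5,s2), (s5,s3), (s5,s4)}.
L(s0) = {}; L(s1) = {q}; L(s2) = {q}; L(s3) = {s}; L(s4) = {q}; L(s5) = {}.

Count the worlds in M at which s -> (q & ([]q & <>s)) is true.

Recall that []ψ holds at a world iff ψ holds at every accessible world, and <>ψ holds iff ψ holds at some accessible world.
Let φ = s -> (q & ([]q & <>s)). Evaluate φ at each world:
  s0 (successors {s2, s5}): φ is true.
  s1 (successors {s1, s2, s5}): φ is true.
  s2 (successors {s0, s1, s2, s5}): φ is true.
  s3 (successors {s1, s2}): φ is false.
  s4 (successors {s3, s5}): φ is true.
  s5 (successors {s2, s3, s4}): φ is true.
For instance, at s4:
  At s4: s is false, q & ([]q & <>s) is false, so s -> (q & ([]q & <>s)) is true.
    At s4: q is true, []q & <>s is false, so q & ([]q & <>s) is false.
      At s4: []q is false, <>s is true, so []q & <>s is false.
Satisfying worlds: {s0, s1, s2, s4, s5}

5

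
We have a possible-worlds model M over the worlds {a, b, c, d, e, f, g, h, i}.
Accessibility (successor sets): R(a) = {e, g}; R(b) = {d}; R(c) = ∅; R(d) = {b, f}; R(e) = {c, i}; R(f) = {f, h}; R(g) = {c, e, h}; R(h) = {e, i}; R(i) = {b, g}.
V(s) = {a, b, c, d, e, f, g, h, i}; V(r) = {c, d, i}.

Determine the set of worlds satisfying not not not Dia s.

c

Let φ = not not not Dia s. Evaluate φ at each world:
  a (successors {e, g}): φ is false.
  b (successors {d}): φ is false.
  c (successors ∅): φ is true.
  d (successors {b, f}): φ is false.
  e (successors {c, i}): φ is false.
  f (successors {f, h}): φ is false.
  g (successors {c, e, h}): φ is false.
  h (successors {e, i}): φ is false.
  i (successors {b, g}): φ is false.
For instance, at f:
  At f: not not Dia s is true, so not not not Dia s is false.
    At f: not Dia s is false, so not not Dia s is true.
      At f: Dia s is true, so not Dia s is false.
Satisfying worlds: {c}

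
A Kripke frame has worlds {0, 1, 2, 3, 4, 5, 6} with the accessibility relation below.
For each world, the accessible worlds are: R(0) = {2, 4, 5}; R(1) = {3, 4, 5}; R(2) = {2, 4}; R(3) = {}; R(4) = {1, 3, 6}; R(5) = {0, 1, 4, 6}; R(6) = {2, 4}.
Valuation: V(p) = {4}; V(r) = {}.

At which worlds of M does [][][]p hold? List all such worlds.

Recall that []ψ holds at a world iff ψ holds at every accessible world, and <>ψ holds iff ψ holds at some accessible world.
Let φ = [][][]p. Evaluate φ at each world:
  0 (successors {2, 4, 5}): φ is false.
  1 (successors {3, 4, 5}): φ is false.
  2 (successors {2, 4}): φ is false.
  3 (successors ∅): φ is true.
  4 (successors {1, 3, 6}): φ is false.
  5 (successors {0, 1, 4, 6}): φ is false.
  6 (successors {2, 4}): φ is false.
For instance, at 5:
  At 5: [][][]p requires [][]p at every successor {0, 1, 4, 6}.
    [][]p fails at 0, so [][][]p is false at 5.
      At 0: [][]p requires []p at every successor {2, 4, 5}.
        []p fails at 2, so [][]p is false at 0.
Satisfying worlds: {3}

3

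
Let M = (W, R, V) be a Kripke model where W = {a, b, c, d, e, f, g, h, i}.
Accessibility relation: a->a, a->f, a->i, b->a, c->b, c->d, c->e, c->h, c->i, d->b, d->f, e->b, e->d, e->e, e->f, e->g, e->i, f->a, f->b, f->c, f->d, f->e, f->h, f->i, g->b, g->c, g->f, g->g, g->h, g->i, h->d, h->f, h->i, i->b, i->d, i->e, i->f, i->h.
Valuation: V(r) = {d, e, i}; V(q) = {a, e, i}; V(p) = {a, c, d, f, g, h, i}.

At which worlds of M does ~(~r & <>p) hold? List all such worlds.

Recall that <>ψ holds at a world iff ψ holds at some accessible world.
Let φ = ~(~r & <>p). Evaluate φ at each world:
  a (successors {a, f, i}): φ is false.
  b (successors {a}): φ is false.
  c (successors {b, d, e, h, i}): φ is false.
  d (successors {b, f}): φ is true.
  e (successors {b, d, e, f, g, i}): φ is true.
  f (successors {a, b, c, d, e, h, i}): φ is false.
  g (successors {b, c, f, g, h, i}): φ is false.
  h (successors {d, f, i}): φ is false.
  i (successors {b, d, e, f, h}): φ is true.
For instance, at d:
  At d: ~r & <>p is false, so ~(~r & <>p) is true.
    At d: ~r is false, <>p is true, so ~r & <>p is false.
      At d: <>p requires p at some successor in {b, f}.
        p holds at f, so <>p is true at d.
Satisfying worlds: {d, e, i}

d, e, i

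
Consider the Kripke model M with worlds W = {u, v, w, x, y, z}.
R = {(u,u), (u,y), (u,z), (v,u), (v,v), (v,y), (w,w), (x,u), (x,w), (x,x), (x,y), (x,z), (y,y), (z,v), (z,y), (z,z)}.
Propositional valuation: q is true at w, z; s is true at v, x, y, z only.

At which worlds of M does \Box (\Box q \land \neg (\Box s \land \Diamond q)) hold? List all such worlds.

Recall that \Box ψ holds at a world iff ψ holds at every accessible world, and \Diamond ψ holds iff ψ holds at some accessible world.
Let φ = \Box (\Box q \land \neg (\Box s \land \Diamond q)). Evaluate φ at each world:
  u (successors {u, y, z}): φ is false.
  v (successors {u, v, y}): φ is false.
  w (successors {w}): φ is true.
  x (successors {u, w, x, y, z}): φ is false.
  y (successors {y}): φ is false.
  z (successors {v, y, z}): φ is false.
For instance, at x:
  At x: \Box (\Box q \land \neg (\Box s \land \Diamond q)) requires \Box q \land \neg (\Box s \land \Diamond q) at every successor {u, w, x, y, z}.
    \Box q \land \neg (\Box s \land \Diamond q) fails at u, so \Box (\Box q \land \neg (\Box s \land \Diamond q)) is false at x.
      At u: \Box q is false, \neg (\Box s \land \Diamond q) is true, so \Box q \land \neg (\Box s \land \Diamond q) is false.
Satisfying worlds: {w}

w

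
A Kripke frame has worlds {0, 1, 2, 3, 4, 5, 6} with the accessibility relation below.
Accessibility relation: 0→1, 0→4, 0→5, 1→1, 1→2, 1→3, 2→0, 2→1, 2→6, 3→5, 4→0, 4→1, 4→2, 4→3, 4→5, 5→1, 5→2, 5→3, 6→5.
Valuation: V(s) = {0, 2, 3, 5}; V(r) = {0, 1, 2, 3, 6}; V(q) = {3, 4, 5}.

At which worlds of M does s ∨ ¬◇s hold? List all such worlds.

Recall that ◇ψ holds at a world iff ψ holds at some accessible world.
Let φ = s ∨ ¬◇s. Evaluate φ at each world:
  0 (successors {1, 4, 5}): φ is true.
  1 (successors {1, 2, 3}): φ is false.
  2 (successors {0, 1, 6}): φ is true.
  3 (successors {5}): φ is true.
  4 (successors {0, 1, 2, 3, 5}): φ is false.
  5 (successors {1, 2, 3}): φ is true.
  6 (successors {5}): φ is false.
For instance, at 1:
  At 1: s is false, ¬◇s is false, so s ∨ ¬◇s is false.
    At 1: ◇s is true, so ¬◇s is false.
      At 1: ◇s requires s at some successor in {1, 2, 3}.
        s holds at 2, so ◇s is true at 1.
Satisfying worlds: {0, 2, 3, 5}

0, 2, 3, 5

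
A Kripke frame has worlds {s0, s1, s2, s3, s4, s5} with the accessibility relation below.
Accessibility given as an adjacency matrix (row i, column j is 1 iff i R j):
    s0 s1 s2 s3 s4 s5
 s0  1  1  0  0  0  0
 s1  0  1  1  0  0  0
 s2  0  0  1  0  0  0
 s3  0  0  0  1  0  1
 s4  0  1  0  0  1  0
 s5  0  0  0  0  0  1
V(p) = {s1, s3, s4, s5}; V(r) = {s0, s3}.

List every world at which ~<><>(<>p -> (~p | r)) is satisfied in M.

Recall that <>ψ holds at a world iff ψ holds at some accessible world.
Let φ = ~<><>(<>p -> (~p | r)). Evaluate φ at each world:
  s0 (successors {s0, s1}): φ is false.
  s1 (successors {s1, s2}): φ is false.
  s2 (successors {s2}): φ is false.
  s3 (successors {s3, s5}): φ is false.
  s4 (successors {s1, s4}): φ is false.
  s5 (successors {s5}): φ is true.
For instance, at s0:
  At s0: <><>(<>p -> (~p | r)) is true, so ~<><>(<>p -> (~p | r)) is false.
    At s0: <><>(<>p -> (~p | r)) requires <>(<>p -> (~p | r)) at some successor in {s0, s1}.
      <>(<>p -> (~p | r)) holds at s0, so <><>(<>p -> (~p | r)) is true at s0.
Satisfying worlds: {s5}

s5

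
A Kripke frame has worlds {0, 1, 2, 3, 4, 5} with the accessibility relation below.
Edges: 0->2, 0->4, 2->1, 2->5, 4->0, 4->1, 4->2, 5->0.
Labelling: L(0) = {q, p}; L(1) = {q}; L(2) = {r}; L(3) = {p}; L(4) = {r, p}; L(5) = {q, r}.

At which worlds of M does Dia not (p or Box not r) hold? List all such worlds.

Let φ = Dia not (p or Box not r). Evaluate φ at each world:
  0 (successors {2, 4}): φ is true.
  1 (successors ∅): φ is false.
  2 (successors {1, 5}): φ is false.
  3 (successors ∅): φ is false.
  4 (successors {0, 1, 2}): φ is true.
  5 (successors {0}): φ is false.
For instance, at 4:
  At 4: Dia not (p or Box not r) requires not (p or Box not r) at some successor in {0, 1, 2}.
    not (p or Box not r) holds at 2, so Dia not (p or Box not r) is true at 4.
      At 2: p or Box not r is false, so not (p or Box not r) is true.
Satisfying worlds: {0, 4}

0, 4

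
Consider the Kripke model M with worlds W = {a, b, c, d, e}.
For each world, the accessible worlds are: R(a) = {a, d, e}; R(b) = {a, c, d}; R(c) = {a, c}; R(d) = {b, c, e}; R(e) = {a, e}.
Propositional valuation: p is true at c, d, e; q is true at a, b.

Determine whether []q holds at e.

No

At e: []q requires q at every successor {a, e}.
  q fails at e, so []q is false at e.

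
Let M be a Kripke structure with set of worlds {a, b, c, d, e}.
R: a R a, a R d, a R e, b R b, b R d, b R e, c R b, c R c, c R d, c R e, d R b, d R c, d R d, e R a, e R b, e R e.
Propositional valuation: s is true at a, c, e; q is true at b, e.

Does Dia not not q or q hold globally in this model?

Yes

Let φ = Dia not not q or q. Evaluate φ at each world:
  a (successors {a, d, e}): φ is true.
  b (successors {b, d, e}): φ is true.
  c (successors {b, c, d, e}): φ is true.
  d (successors {b, c, d}): φ is true.
  e (successors {a, b, e}): φ is true.
For instance, at a:
  At a: Dia not not q is true, q is false, so Dia not not q or q is true.
    At a: Dia not not q requires not not q at some successor in {a, d, e}.
      not not q holds at e, so Dia not not q is true at a.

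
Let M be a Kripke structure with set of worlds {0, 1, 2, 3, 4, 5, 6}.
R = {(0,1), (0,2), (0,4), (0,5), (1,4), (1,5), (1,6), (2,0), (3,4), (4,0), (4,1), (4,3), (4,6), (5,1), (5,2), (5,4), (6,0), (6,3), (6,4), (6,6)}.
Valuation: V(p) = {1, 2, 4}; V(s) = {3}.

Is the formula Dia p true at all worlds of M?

No

Let φ = Dia p. Evaluate φ at each world:
  0 (successors {1, 2, 4, 5}): φ is true.
  1 (successors {4, 5, 6}): φ is true.
  2 (successors {0}): φ is false.
  3 (successors {4}): φ is true.
  4 (successors {0, 1, 3, 6}): φ is true.
  5 (successors {1, 2, 4}): φ is true.
  6 (successors {0, 3, 4, 6}): φ is true.
Detail at 2 (counterexample):
  At 2: Dia p requires p at some successor in {0}.
    At 0: p is false.
  So Dia p is false at 2.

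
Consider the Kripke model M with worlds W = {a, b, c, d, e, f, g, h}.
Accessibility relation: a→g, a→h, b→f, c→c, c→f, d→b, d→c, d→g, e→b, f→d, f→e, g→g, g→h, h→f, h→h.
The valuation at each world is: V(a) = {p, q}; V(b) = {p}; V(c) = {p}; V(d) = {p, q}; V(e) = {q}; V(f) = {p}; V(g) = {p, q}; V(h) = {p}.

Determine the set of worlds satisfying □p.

a, b, c, d, e, g, h

Let φ = □p. Evaluate φ at each world:
  a (successors {g, h}): φ is true.
  b (successors {f}): φ is true.
  c (successors {c, f}): φ is true.
  d (successors {b, c, g}): φ is true.
  e (successors {b}): φ is true.
  f (successors {d, e}): φ is false.
  g (successors {g, h}): φ is true.
  h (successors {f, h}): φ is true.
For instance, at c:
  At c: □p requires p at every successor {c, f}.
    At c: p is true.
    At f: p is true.
  So □p is true at c.
Satisfying worlds: {a, b, c, d, e, g, h}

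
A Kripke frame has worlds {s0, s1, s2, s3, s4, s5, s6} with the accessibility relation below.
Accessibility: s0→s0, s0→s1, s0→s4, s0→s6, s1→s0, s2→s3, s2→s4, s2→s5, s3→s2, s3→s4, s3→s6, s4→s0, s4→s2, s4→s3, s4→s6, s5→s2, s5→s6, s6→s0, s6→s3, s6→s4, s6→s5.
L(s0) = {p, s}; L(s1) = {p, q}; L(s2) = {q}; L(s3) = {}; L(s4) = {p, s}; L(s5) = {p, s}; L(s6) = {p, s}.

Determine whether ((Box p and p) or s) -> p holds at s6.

Yes

At s6: (Box p and p) or s is true, p is true, so ((Box p and p) or s) -> p is true.
  At s6: Box p and p is false, s is true, so (Box p and p) or s is true.
    At s6: Box p is false, p is true, so Box p and p is false.
      At s6: Box p requires p at every successor {s0, s3, s4, s5}.
        p fails at s3, so Box p is false at s6.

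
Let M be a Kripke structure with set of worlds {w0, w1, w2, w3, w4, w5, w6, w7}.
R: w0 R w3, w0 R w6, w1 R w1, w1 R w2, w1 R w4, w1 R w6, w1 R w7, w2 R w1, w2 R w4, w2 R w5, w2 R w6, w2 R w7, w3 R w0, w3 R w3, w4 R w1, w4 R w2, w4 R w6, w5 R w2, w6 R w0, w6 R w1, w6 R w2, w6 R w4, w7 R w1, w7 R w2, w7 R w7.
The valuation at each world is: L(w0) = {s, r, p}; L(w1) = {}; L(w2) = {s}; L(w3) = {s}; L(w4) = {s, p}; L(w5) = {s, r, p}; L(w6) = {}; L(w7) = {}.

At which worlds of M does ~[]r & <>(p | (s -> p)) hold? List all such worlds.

w0, w1, w2, w3, w4, w6, w7

Let φ = ~[]r & <>(p | (s -> p)). Evaluate φ at each world:
  w0 (successors {w3, w6}): φ is true.
  w1 (successors {w1, w2, w4, w6, w7}): φ is true.
  w2 (successors {w1, w4, w5, w6, w7}): φ is true.
  w3 (successors {w0, w3}): φ is true.
  w4 (successors {w1, w2, w6}): φ is true.
  w5 (successors {w2}): φ is false.
  w6 (successors {w0, w1, w2, w4}): φ is true.
  w7 (successors {w1, w2, w7}): φ is true.
For instance, at w4:
  At w4: ~[]r is true, <>(p | (s -> p)) is true, so ~[]r & <>(p | (s -> p)) is true.
    At w4: []r is false, so ~[]r is true.
      At w4: []r requires r at every successor {w1, w2, w6}.
        r fails at w1, so []r is false at w4.
    At w4: <>(p | (s -> p)) requires p | (s -> p) at some successor in {w1, w2, w6}.
      p | (s -> p) holds at w1, so <>(p | (s -> p)) is true at w4.
Satisfying worlds: {w0, w1, w2, w3, w4, w6, w7}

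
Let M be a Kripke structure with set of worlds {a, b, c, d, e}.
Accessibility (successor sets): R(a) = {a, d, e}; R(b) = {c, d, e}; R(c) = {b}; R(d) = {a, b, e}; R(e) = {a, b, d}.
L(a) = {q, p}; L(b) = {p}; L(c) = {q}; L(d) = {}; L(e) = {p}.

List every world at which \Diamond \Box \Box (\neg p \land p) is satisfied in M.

none

Recall that \Box ψ holds at a world iff ψ holds at every accessible world, and \Diamond ψ holds iff ψ holds at some accessible world.
Let φ = \Diamond \Box \Box (\neg p \land p). Evaluate φ at each world:
  a (successors {a, d, e}): φ is false.
  b (successors {c, d, e}): φ is false.
  c (successors {b}): φ is false.
  d (successors {a, b, e}): φ is false.
  e (successors {a, b, d}): φ is false.
For instance, at c:
  At c: \Diamond \Box \Box (\neg p \land p) requires \Box \Box (\neg p \land p) at some successor in {b}.
    At b: \Box \Box (\neg p \land p) is false.
  So \Diamond \Box \Box (\neg p \land p) is false at c.
Satisfying worlds: none.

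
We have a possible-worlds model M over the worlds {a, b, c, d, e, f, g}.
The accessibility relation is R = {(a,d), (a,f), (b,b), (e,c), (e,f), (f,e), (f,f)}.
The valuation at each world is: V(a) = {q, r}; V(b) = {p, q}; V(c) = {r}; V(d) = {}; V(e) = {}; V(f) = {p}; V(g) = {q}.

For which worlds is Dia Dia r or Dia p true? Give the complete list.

Recall that Dia ψ holds at a world iff ψ holds at some accessible world.
Let φ = Dia Dia r or Dia p. Evaluate φ at each world:
  a (successors {d, f}): φ is true.
  b (successors {b}): φ is true.
  c (successors ∅): φ is false.
  d (successors ∅): φ is false.
  e (successors {c, f}): φ is true.
  f (successors {e, f}): φ is true.
  g (successors ∅): φ is false.
For instance, at f:
  At f: Dia Dia r is true, Dia p is true, so Dia Dia r or Dia p is true.
    At f: Dia Dia r requires Dia r at some successor in {e, f}.
      Dia r holds at e, so Dia Dia r is true at f.
    At f: Dia p requires p at some successor in {e, f}.
      p holds at f, so Dia p is true at f.
Satisfying worlds: {a, b, e, f}

a, b, e, f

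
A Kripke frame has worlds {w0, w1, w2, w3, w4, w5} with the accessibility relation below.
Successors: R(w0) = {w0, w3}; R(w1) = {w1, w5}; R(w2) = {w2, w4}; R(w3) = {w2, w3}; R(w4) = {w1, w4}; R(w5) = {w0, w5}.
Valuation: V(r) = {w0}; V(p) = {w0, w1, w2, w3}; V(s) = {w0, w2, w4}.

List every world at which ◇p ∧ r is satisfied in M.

Let φ = ◇p ∧ r. Evaluate φ at each world:
  w0 (successors {w0, w3}): φ is true.
  w1 (successors {w1, w5}): φ is false.
  w2 (successors {w2, w4}): φ is false.
  w3 (successors {w2, w3}): φ is false.
  w4 (successors {w1, w4}): φ is false.
  w5 (successors {w0, w5}): φ is false.
For instance, at w2:
  At w2: ◇p is true, r is false, so ◇p ∧ r is false.
    At w2: ◇p requires p at some successor in {w2, w4}.
      p holds at w2, so ◇p is true at w2.
Satisfying worlds: {w0}

w0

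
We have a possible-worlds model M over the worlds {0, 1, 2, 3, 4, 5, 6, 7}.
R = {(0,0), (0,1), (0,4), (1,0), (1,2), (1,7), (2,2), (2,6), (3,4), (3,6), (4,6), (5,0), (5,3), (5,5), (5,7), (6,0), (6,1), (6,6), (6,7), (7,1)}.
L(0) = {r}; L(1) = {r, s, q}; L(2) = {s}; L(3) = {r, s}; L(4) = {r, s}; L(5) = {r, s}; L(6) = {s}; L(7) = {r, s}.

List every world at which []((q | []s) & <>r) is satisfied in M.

7

Let φ = []((q | []s) & <>r). Evaluate φ at each world:
  0 (successors {0, 1, 4}): φ is false.
  1 (successors {0, 2, 7}): φ is false.
  2 (successors {2, 6}): φ is false.
  3 (successors {4, 6}): φ is false.
  4 (successors {6}): φ is false.
  5 (successors {0, 3, 5, 7}): φ is false.
  6 (successors {0, 1, 6, 7}): φ is false.
  7 (successors {1}): φ is true.
For instance, at 2:
  At 2: []((q | []s) & <>r) requires (q | []s) & <>r at every successor {2, 6}.
    (q | []s) & <>r fails at 2, so []((q | []s) & <>r) is false at 2.
      At 2: q | []s is true, <>r is false, so (q | []s) & <>r is false.
Satisfying worlds: {7}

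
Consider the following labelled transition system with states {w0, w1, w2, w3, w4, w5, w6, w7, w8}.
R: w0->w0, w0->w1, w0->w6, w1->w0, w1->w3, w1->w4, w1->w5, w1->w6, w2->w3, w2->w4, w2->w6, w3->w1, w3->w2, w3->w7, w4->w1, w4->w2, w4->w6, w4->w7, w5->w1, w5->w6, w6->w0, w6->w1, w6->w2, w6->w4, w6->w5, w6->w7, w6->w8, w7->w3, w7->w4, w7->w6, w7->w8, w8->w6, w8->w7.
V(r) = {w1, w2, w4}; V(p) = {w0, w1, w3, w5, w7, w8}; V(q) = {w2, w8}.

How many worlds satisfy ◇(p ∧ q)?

2

Recall that ◇ψ holds at a world iff ψ holds at some accessible world.
Let φ = ◇(p ∧ q). Evaluate φ at each world:
  w0 (successors {w0, w1, w6}): φ is false.
  w1 (successors {w0, w3, w4, w5, w6}): φ is false.
  w2 (successors {w3, w4, w6}): φ is false.
  w3 (successors {w1, w2, w7}): φ is false.
  w4 (successors {w1, w2, w6, w7}): φ is false.
  w5 (successors {w1, w6}): φ is false.
  w6 (successors {w0, w1, w2, w4, w5, w7, w8}): φ is true.
  w7 (successors {w3, w4, w6, w8}): φ is true.
  w8 (successors {w6, w7}): φ is false.
For instance, at w6:
  At w6: ◇(p ∧ q) requires p ∧ q at some successor in {w0, w1, w2, w4, w5, w7, w8}.
    p ∧ q holds at w8, so ◇(p ∧ q) is true at w6.
Satisfying worlds: {w6, w7}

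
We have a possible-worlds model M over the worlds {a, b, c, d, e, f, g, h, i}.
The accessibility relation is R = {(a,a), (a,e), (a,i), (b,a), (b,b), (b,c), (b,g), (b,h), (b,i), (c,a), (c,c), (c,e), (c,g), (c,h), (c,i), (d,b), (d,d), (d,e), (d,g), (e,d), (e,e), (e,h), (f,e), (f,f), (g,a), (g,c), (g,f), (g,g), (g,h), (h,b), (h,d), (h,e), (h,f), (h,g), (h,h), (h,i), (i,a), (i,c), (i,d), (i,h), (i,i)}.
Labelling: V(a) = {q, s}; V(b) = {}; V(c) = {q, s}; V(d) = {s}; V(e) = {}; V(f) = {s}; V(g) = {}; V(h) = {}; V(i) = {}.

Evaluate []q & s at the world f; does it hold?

Recall that []ψ holds at a world iff ψ holds at every accessible world, and <>ψ holds iff ψ holds at some accessible world.
At f: []q is false, s is true, so []q & s is false.
  At f: []q requires q at every successor {e, f}.
    q fails at e, so []q is false at f.

No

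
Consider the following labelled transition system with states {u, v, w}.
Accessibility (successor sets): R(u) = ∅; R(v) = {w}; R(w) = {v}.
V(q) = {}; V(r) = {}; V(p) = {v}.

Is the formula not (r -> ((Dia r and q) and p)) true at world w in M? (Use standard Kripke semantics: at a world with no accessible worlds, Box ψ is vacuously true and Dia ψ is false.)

No

Recall that Dia ψ holds at a world iff ψ holds at some accessible world.
At w: r -> ((Dia r and q) and p) is true, so not (r -> ((Dia r and q) and p)) is false.
  At w: r is false, (Dia r and q) and p is false, so r -> ((Dia r and q) and p) is true.
    At w: Dia r and q is false, p is false, so (Dia r and q) and p is false.
      At w: Dia r is false, q is false, so Dia r and q is false.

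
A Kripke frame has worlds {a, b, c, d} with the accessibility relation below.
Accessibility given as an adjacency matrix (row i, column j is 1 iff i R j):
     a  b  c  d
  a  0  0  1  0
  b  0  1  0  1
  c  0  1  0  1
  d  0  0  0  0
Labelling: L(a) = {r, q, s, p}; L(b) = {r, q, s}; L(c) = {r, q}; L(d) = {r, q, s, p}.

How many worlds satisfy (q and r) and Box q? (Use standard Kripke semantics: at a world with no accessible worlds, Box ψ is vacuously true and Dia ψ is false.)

4

Recall that Box ψ holds at a world iff ψ holds at every accessible world, and Dia ψ holds iff ψ holds at some accessible world.
Let φ = (q and r) and Box q. Evaluate φ at each world:
  a (successors {c}): φ is true.
  b (successors {b, d}): φ is true.
  c (successors {b, d}): φ is true.
  d (successors ∅): φ is true.
For instance, at c:
  At c: q and r is true, Box q is true, so (q and r) and Box q is true.
    At c: Box q requires q at every successor {b, d}.
      At b: q is true.
      At d: q is true.
    So Box q is true at c.
Satisfying worlds: {a, b, c, d}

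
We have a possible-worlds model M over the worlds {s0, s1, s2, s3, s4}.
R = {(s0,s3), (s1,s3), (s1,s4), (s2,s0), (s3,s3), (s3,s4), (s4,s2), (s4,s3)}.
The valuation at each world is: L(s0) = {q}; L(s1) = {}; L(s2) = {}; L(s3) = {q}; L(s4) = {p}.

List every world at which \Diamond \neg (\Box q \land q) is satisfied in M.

Let φ = \Diamond \neg (\Box q \land q). Evaluate φ at each world:
  s0 (successors {s3}): φ is true.
  s1 (successors {s3, s4}): φ is true.
  s2 (successors {s0}): φ is false.
  s3 (successors {s3, s4}): φ is true.
  s4 (successors {s2, s3}): φ is true.
For instance, at s0:
  At s0: \Diamond \neg (\Box q \land q) requires \neg (\Box q \land q) at some successor in {s3}.
    \neg (\Box q \land q) holds at s3, so \Diamond \neg (\Box q \land q) is true at s0.
      At s3: \Box q \land q is false, so \neg (\Box q \land q) is true.
Satisfying worlds: {s0, s1, s3, s4}

s0, s1, s3, s4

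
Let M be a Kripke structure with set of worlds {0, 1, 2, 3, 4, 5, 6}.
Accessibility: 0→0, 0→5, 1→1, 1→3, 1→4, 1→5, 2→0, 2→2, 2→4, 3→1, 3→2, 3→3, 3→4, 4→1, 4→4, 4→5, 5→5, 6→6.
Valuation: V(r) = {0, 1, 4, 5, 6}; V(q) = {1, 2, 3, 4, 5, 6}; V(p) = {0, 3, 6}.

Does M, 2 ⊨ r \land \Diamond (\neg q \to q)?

No

Recall that \Diamond ψ holds at a world iff ψ holds at some accessible world.
At 2: r is false, \Diamond (\neg q \to q) is true, so r \land \Diamond (\neg q \to q) is false.
  At 2: \Diamond (\neg q \to q) requires \neg q \to q at some successor in {0, 2, 4}.
    \neg q \to q holds at 2, so \Diamond (\neg q \to q) is true at 2.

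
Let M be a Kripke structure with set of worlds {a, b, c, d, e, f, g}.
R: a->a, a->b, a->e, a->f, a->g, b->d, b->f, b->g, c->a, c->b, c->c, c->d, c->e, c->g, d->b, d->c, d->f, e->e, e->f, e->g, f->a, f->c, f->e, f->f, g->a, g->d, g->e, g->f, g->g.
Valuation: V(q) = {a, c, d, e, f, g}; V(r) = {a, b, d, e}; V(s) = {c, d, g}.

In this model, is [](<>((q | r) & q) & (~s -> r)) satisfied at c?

Yes

Recall that []ψ holds at a world iff ψ holds at every accessible world, and <>ψ holds iff ψ holds at some accessible world.
At c: [](<>((q | r) & q) & (~s -> r)) requires <>((q | r) & q) & (~s -> r) at every successor {a, b, c, d, e, g}.
  At a: <>((q | r) & q) & (~s -> r) is true.
  At b: <>((q | r) & q) & (~s -> r) is true.
  At c: <>((q | r) & q) & (~s -> r) is true.
  At d: <>((q | r) & q) & (~s -> r) is true.
  At e: <>((q | r) & q) & (~s -> r) is true.
  At g: <>((q | r) & q) & (~s -> r) is true.
So [](<>((q | r) & q) & (~s -> r)) is true at c.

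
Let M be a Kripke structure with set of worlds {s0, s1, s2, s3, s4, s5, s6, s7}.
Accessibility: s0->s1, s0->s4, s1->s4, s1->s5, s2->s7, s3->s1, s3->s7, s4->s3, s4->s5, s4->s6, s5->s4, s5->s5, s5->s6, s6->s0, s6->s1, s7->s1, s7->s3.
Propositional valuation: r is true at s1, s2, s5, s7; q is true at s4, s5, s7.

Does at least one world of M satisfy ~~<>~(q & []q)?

Yes

Let φ = ~~<>~(q & []q). Evaluate φ at each world:
  s0 (successors {s1, s4}): φ is true.
  s1 (successors {s4, s5}): φ is true.
  s2 (successors {s7}): φ is true.
  s3 (successors {s1, s7}): φ is true.
  s4 (successors {s3, s5, s6}): φ is true.
  s5 (successors {s4, s5, s6}): φ is true.
  s6 (successors {s0, s1}): φ is true.
  s7 (successors {s1, s3}): φ is true.
Detail at s0 (witness):
  At s0: ~<>~(q & []q) is false, so ~~<>~(q & []q) is true.
    At s0: <>~(q & []q) is true, so ~<>~(q & []q) is false.
      At s0: <>~(q & []q) requires ~(q & []q) at some successor in {s1, s4}.
        ~(q & []q) holds at s1, so <>~(q & []q) is true at s0.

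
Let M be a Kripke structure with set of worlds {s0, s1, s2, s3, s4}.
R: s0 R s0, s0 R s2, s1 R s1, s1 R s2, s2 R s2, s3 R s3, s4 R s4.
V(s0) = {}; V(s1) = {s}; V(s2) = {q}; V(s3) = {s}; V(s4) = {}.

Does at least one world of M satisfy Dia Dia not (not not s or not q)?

Yes

Let φ = Dia Dia not (not not s or not q). Evaluate φ at each world:
  s0 (successors {s0, s2}): φ is true.
  s1 (successors {s1, s2}): φ is true.
  s2 (successors {s2}): φ is true.
  s3 (successors {s3}): φ is false.
  s4 (successors {s4}): φ is false.
Detail at s0 (witness):
  At s0: Dia Dia not (not not s or not q) requires Dia not (not not s or not q) at some successor in {s0, s2}.
    Dia not (not not s or not q) holds at s0, so Dia Dia not (not not s or not q) is true at s0.
      At s0: Dia not (not not s or not q) requires not (not not s or not q) at some successor in {s0, s2}.
        not (not not s or not q) holds at s2, so Dia not (not not s or not q) is true at s0.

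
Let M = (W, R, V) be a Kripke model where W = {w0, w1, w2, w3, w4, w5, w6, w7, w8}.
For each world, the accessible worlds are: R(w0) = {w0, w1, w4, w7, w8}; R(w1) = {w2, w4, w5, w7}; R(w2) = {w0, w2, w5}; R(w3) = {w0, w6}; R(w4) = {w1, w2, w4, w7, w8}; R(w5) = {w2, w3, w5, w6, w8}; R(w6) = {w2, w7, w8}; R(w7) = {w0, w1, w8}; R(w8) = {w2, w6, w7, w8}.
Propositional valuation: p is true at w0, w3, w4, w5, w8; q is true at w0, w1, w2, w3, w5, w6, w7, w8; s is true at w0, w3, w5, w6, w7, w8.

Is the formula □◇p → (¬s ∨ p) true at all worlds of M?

No

Recall that □ψ holds at a world iff ψ holds at every accessible world, and ◇ψ holds iff ψ holds at some accessible world.
Let φ = □◇p → (¬s ∨ p). Evaluate φ at each world:
  w0 (successors {w0, w1, w4, w7, w8}): φ is true.
  w1 (successors {w2, w4, w5, w7}): φ is true.
  w2 (successors {w0, w2, w5}): φ is true.
  w3 (successors {w0, w6}): φ is true.
  w4 (successors {w1, w2, w4, w7, w8}): φ is true.
  w5 (successors {w2, w3, w5, w6, w8}): φ is true.
  w6 (successors {w2, w7, w8}): φ is false.
  w7 (successors {w0, w1, w8}): φ is false.
  w8 (successors {w2, w6, w7, w8}): φ is true.
Detail at w6 (counterexample):
  At w6: □◇p is true, ¬s ∨ p is false, so □◇p → (¬s ∨ p) is false.
    At w6: □◇p requires ◇p at every successor {w2, w7, w8}.
      At w2: ◇p is true.
      At w7: ◇p is true.
      At w8: ◇p is true.
    So □◇p is true at w6.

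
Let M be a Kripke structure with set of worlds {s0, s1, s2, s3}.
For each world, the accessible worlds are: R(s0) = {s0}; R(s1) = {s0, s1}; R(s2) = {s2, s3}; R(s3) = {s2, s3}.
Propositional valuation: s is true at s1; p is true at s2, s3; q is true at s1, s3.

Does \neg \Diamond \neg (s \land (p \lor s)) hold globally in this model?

Recall that \Diamond ψ holds at a world iff ψ holds at some accessible world.
Let φ = \neg \Diamond \neg (s \land (p \lor s)). Evaluate φ at each world:
  s0 (successors {s0}): φ is false.
  s1 (successors {s0, s1}): φ is false.
  s2 (successors {s2, s3}): φ is false.
  s3 (successors {s2, s3}): φ is false.
Detail at s0 (counterexample):
  At s0: \Diamond \neg (s \land (p \lor s)) is true, so \neg \Diamond \neg (s \land (p \lor s)) is false.
    At s0: \Diamond \neg (s \land (p \lor s)) requires \neg (s \land (p \lor s)) at some successor in {s0}.
      \neg (s \land (p \lor s)) holds at s0, so \Diamond \neg (s \land (p \lor s)) is true at s0.

No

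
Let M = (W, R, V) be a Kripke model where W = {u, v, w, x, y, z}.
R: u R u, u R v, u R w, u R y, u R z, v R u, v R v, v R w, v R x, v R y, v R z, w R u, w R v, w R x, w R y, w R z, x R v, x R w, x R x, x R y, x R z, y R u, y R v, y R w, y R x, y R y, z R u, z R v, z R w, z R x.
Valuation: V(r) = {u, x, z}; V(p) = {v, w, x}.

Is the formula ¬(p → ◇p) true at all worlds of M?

No

Recall that ◇ψ holds at a world iff ψ holds at some accessible world.
Let φ = ¬(p → ◇p). Evaluate φ at each world:
  u (successors {u, v, w, y, z}): φ is false.
  v (successors {u, v, w, x, y, z}): φ is false.
  w (successors {u, v, x, y, z}): φ is false.
  x (successors {v, w, x, y, z}): φ is false.
  y (successors {u, v, w, x, y}): φ is false.
  z (successors {u, v, w, x}): φ is false.
Detail at u (counterexample):
  At u: p → ◇p is true, so ¬(p → ◇p) is false.
    At u: p is false, ◇p is true, so p → ◇p is true.
      At u: ◇p requires p at some successor in {u, v, w, y, z}.
        p holds at v, so ◇p is true at u.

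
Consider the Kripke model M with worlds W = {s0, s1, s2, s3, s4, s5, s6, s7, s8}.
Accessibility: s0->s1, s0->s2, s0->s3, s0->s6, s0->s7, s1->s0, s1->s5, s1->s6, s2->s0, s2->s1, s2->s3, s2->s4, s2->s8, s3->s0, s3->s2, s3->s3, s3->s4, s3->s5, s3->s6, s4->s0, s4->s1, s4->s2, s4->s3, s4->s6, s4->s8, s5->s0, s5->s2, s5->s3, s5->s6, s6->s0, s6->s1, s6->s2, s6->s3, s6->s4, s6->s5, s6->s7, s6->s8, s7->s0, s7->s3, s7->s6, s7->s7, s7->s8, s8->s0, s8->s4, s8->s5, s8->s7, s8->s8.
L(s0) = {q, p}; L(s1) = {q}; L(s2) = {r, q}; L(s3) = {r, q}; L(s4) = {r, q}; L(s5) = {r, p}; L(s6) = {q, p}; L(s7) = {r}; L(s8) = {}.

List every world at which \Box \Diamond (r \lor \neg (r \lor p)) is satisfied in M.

Recall that \Box ψ holds at a world iff ψ holds at every accessible world, and \Diamond ψ holds iff ψ holds at some accessible world.
Let φ = \Box \Diamond (r \lor \neg (r \lor p)). Evaluate φ at each world:
  s0 (successors {s1, s2, s3, s6, s7}): φ is true.
  s1 (successors {s0, s5, s6}): φ is true.
  s2 (successors {s0, s1, s3, s4, s8}): φ is true.
  s3 (successors {s0, s2, s3, s4, s5, s6}): φ is true.
  s4 (successors {s0, s1, s2, s3, s6, s8}): φ is true.
  s5 (successors {s0, s2, s3, s6}): φ is true.
  s6 (successors {s0, s1, s2, s3, s4, s5, s7, s8}): φ is true.
  s7 (successors {s0, s3, s6, s7, s8}): φ is true.
  s8 (successors {s0, s4, s5, s7, s8}): φ is true.
For instance, at s4:
  At s4: \Box \Diamond (r \lor \neg (r \lor p)) requires \Diamond (r \lor \neg (r \lor p)) at every successor {s0, s1, s2, s3, s6, s8}.
    At s0: \Diamond (r \lor \neg (r \lor p)) is true.
    At s1: \Diamond (r \lor \neg (r \lor p)) is true.
    At s2: \Diamond (r \lor \neg (r \lor p)) is true.
    At s3: \Diamond (r \lor \neg (r \lor p)) is true.
    At s6: \Diamond (r \lor \neg (r \lor p)) is true.
    At s8: \Diamond (r \lor \neg (r \lor p)) is true.
  So \Box \Diamond (r \lor \neg (r \lor p)) is true at s4.
Satisfying worlds: {s0, s1, s2, s3, s4, s5, s6, s7, s8}

s0, s1, s2, s3, s4, s5, s6, s7, s8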